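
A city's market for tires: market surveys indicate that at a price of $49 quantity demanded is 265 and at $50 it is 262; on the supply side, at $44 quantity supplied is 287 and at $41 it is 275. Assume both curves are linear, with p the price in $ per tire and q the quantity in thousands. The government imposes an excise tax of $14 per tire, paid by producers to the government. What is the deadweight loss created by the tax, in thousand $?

Demand slope: (262 − 265)/(50 − 49) = -3, so qd = 412 − 3p.
Supply slope: (275 − 287)/(41 − 44) = 4, so qs = 4p + 111.
Before the tax: set 412 − 3p = 4p + 111 → p* = $43, q* = 283.
With the tax collected from producers, supply shifts: qs = 4(p − 14) + 111.
Solving gives q = 259 with consumers paying $51 and producers receiving $37 (the $14 wedge).
Quantity falls by |ΔQ| = |283 − 259| = 24.
DWL = ½ · t · |ΔQ| = ½ · 14 · 24 = $168.

Deadweight loss = $168 thousand.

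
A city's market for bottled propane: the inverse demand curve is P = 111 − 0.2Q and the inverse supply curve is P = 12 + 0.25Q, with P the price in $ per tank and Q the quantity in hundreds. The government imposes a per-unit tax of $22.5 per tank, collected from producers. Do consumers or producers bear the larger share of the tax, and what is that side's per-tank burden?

Inverting to Q(P) form: Qd = 555 − 5P; Qs = 4P − 48.
Before the tax: set 555 − 5P = 4P − 48 → P* = $67, Q* = 220.
With the tax collected from producers, supply shifts: Qs = 4(P − 22.5) − 48.
New equilibrium: consumers pay $77, producers receive $54.5, Q = 170. (Wedge: Pb − Ps = 22.5.)
Per-tank burden: consumers $10, producers $12.5.
Producers take the larger share because supply is less price-elastic here (demand slope 5 vs supply slope 4).

Producers bear the larger share: $12.5 per tank.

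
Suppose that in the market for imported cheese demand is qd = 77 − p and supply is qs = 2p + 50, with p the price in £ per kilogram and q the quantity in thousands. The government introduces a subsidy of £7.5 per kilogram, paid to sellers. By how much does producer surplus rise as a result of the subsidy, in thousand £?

Before the subsidy: set 77 − p = 2p + 50 → p* = £9, q* = 68.
With a per-unit subsidy paid to sellers, each receives p + 7.5 per unit sold, so supply becomes qs = 2(p + 7.5) + 50.
New equilibrium: consumers pay £4, sellers receive £11.5, q = 73. (Wedge: pb − ps = −7.5.)
ΔPS is the trapezoid between Q = 73 and Q = 68 of height £2.5: ½ · (68 + 73) · 2.5 = £176.25.

Producer surplus rises by £176.25 thousand.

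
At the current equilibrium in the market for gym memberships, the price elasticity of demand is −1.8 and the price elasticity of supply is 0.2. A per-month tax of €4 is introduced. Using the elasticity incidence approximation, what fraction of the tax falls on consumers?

Incidence ratio: consumers' share ≈ εs / (εs + |εd|) = 0.2 / (0.2 + 1.8) = 0.1.
Supply is the less elastic side, so consumers bear the smaller share.

Consumers' share ≈ 0.1.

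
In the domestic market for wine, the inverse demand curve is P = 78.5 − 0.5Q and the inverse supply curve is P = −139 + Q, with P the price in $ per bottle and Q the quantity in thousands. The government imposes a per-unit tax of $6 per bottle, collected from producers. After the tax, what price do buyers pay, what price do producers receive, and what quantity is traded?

Buyers pay $8; producers receive $2; quantity = 141.

Inverting to Q(P) form: Qd = 157 − 2P; Qs = P + 139.
Without the tax, 157 − 2P = P + 139 gives 3P = 18, so P* = $6 and Q* = 145.
With the tax collected from producers, supply shifts: Qs = (P − 6) + 139.
New equilibrium: buyers pay $8, producers receive $2, Q = 141. (Wedge: Pb − Ps = 6.)
The less price-elastic side of the market bears the larger share of a per-unit tax.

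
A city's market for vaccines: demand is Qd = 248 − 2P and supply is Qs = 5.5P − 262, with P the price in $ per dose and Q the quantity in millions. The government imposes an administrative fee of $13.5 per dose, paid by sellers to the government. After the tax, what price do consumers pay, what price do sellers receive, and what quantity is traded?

Consumers pay $77.9; sellers receive $64.4; quantity = 92.2.

Without the tax, 248 − 2P = 5.5P − 262 gives 7.5P = 510, so P* = $68 and Q* = 112.
With the tax collected from sellers, supply shifts: Qs = 5.5(P − 13.5) − 262.
Solving gives Q = 92.2 with consumers paying $77.9 and sellers receiving $64.4 (the $13.5 wedge).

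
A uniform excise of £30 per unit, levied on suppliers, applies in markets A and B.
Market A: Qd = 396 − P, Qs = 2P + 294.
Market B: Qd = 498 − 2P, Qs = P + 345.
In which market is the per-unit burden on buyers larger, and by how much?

Market A: pre-tax P* = £34, Q* = 362; post-tax Q = 342; per-unit burden on buyers = £20.
Market B: pre-tax P* = £51, Q* = 396; post-tax Q = 376; per-unit burden on buyers = £10.
Difference: £20 vs £10 → market A is larger by £10.

Market A, by £10.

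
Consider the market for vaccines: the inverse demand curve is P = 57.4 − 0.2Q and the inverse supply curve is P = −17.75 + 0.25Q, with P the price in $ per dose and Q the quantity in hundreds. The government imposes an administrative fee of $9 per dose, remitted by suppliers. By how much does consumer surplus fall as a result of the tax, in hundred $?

Rewrite in direct form: Qd = 287 − 5P and Qs = 4P + 71.
Without the tax, 287 − 5P = 4P + 71 gives 9P = 216, so P* = $24 and Q* = 167.
With the tax collected from suppliers, supply shifts: Qs = 4(P − 9) + 71.
Solving gives Q = 147 with buyers paying $28 and suppliers receiving $19 (the $9 wedge).
ΔCS is the trapezoid between Q = 147 and Q = 167 of height $4: ½ · (167 + 147) · 4 = $628.

Consumer surplus falls by $628 hundred.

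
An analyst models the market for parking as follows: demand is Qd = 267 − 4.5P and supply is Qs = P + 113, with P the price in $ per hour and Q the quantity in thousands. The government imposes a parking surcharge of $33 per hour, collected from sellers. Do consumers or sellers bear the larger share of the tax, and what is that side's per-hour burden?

Sellers bear the larger share: $27 per hour.

Before the tax: set 267 − 4.5P = P + 113 → P* = $28, Q* = 141.
With the tax collected from sellers, supply shifts: Qs = (P − 33) + 113.
Solving gives Q = 114 with consumers paying $34 and sellers receiving $1 (the $33 wedge).
Per-hour burden: consumers $6, sellers $27.
Sellers take the larger share because supply is less price-elastic here (demand slope 4.5 vs supply slope 1).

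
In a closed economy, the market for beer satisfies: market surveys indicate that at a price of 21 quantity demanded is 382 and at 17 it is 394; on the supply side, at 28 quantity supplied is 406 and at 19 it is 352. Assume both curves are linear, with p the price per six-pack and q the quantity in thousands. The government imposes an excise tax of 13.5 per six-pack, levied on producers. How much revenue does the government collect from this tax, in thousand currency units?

Tax revenue = 4711.5 thousand.

Demand slope: (394 − 382)/(17 − 21) = -3, so qd = 445 − 3p.
Supply slope: (352 − 406)/(19 − 28) = 6, so qs = 6p + 238.
Before the tax: set 445 − 3p = 6p + 238 → p* = 23, q* = 376.
With the tax collected from producers, supply shifts: qs = 6(p − 13.5) + 238.
Solving gives q = 349 with buyers paying 32 and producers receiving 18.5 (the 13.5 wedge).
Revenue = t · Q = 13.5 · 349 = 4711.5.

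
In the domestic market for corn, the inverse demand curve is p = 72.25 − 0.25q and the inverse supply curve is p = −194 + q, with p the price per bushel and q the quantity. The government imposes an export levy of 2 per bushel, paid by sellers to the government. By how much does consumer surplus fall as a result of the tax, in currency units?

Consumer surplus falls by 84.88.

Inverting to q(p) form: qd = 289 − 4p; qs = p + 194.
Before the tax: set 289 − 4p = p + 194 → p* = 19, q* = 213.
With the tax collected from sellers, supply shifts: qs = (p − 2) + 194.
Solving gives q = 211.4 with buyers paying 19.4 and sellers receiving 17.4 (the 2 wedge).
ΔCS is the trapezoid between Q = 211.4 and Q = 213 of height 0.4: ½ · (213 + 211.4) · 0.4 = 84.88.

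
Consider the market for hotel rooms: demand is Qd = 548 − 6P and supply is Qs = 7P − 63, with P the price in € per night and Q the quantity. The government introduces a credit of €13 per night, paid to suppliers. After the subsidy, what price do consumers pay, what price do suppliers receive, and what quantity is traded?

Consumers pay €40; suppliers receive €53; quantity = 308.

Without the subsidy, 548 − 6P = 7P − 63 gives 13P = 611, so P* = €47 and Q* = 266.
With a per-unit subsidy paid to suppliers, each receives P + 13 per unit sold, so supply becomes Qs = 7(P + 13) − 63.
Solving gives Q = 308 with consumers paying €40 and suppliers receiving €53 (the €13 wedge).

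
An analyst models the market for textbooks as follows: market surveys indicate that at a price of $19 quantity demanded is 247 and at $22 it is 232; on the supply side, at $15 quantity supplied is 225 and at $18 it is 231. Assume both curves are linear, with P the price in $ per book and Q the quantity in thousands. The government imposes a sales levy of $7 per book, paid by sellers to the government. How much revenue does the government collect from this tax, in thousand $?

Demand slope: (232 − 247)/(22 − 19) = -5, so Qd = 342 − 5P.
Supply slope: (231 − 225)/(18 − 15) = 2, so Qs = 2P + 195.
Before the tax: set 342 − 5P = 2P + 195 → P* = $21, Q* = 237.
With the tax collected from sellers, supply shifts: Qs = 2(P − 7) + 195.
New equilibrium: consumers pay $23, sellers receive $16, Q = 227. (Wedge: Pb − Ps = 7.)
Revenue = t · Q = 7 · 227 = $1589.

Tax revenue = $1589 thousand.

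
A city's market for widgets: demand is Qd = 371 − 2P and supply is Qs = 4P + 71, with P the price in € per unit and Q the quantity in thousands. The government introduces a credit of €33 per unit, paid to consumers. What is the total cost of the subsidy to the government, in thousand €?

Government outlay = €10395 thousand.

Without the subsidy, 371 − 2P = 4P + 71 gives 6P = 300, so P* = €50 and Q* = 271.
With a per-unit subsidy paid to consumers, each effectively pays P − 33, so demand becomes Qd = 371 − 2(P − 33).
Solving gives Q = 315 with consumers paying €28 and producers receiving €61 (the €33 wedge).
Outlay = t · Q = 33 · 315 = €10395.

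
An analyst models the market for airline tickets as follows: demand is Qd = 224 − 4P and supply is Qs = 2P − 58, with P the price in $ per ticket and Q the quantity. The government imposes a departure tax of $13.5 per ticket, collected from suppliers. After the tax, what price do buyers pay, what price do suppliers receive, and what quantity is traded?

Without the tax, 224 − 4P = 2P − 58 gives 6P = 282, so P* = $47 and Q* = 36.
With the tax collected from suppliers, supply shifts: Qs = 2(P − 13.5) − 58.
New equilibrium: buyers pay $51.5, suppliers receive $38, Q = 18. (Wedge: Pb − Ps = 13.5.)
The less price-elastic side of the market bears the larger share of a per-unit tax.

Buyers pay $51.5; suppliers receive $38; quantity = 18.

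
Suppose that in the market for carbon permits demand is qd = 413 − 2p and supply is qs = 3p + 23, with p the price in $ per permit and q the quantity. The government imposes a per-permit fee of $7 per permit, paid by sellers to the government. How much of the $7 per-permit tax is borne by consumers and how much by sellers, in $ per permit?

Without the tax, 413 − 2p = 3p + 23 gives 5p = 390, so p* = $78 and q* = 257.
With the tax collected from sellers, supply shifts: qs = 3(p − 7) + 23.
Solving gives q = 248.6 with consumers paying $82.2 and sellers receiving $75.2 (the $7 wedge).
Burden on consumers: $4.2; on sellers: $2.8. (They sum to $7.)
The less price-elastic side of the market bears the larger share of a per-unit tax.

Consumers bear $4.2 per permit; sellers bear $2.8 per permit.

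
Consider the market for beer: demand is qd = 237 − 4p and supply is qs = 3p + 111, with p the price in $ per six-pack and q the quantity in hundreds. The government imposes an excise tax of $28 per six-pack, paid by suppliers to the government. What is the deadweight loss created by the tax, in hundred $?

Before the tax: set 237 − 4p = 3p + 111 → p* = $18, q* = 165.
With the tax collected from suppliers, supply shifts: qs = 3(p − 28) + 111.
Solving gives q = 117 with consumers paying $30 and suppliers receiving $2 (the $28 wedge).
Quantity falls by |ΔQ| = |165 − 117| = 48.
DWL = ½ · t · |ΔQ| = ½ · 28 · 48 = $672.

Deadweight loss = $672 hundred.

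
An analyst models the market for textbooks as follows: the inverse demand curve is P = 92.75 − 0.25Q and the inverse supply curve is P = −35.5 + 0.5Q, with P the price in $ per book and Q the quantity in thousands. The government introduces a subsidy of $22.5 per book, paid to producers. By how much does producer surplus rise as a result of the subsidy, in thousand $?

Inverting to Q(P) form: Qd = 371 − 4P; Qs = 2P + 71.
Before the subsidy: set 371 − 4P = 2P + 71 → P* = $50, Q* = 171.
With a per-unit subsidy paid to producers, each receives P + 22.5 per unit sold, so supply becomes Qs = 2(P + 22.5) + 71.
New equilibrium: consumers pay $42.5, producers receive $65, Q = 201. (Wedge: Pb − Ps = −22.5.)
ΔPS is the trapezoid between Q = 201 and Q = 171 of height $15: ½ · (171 + 201) · 15 = $2790.

Producer surplus rises by $2790 thousand.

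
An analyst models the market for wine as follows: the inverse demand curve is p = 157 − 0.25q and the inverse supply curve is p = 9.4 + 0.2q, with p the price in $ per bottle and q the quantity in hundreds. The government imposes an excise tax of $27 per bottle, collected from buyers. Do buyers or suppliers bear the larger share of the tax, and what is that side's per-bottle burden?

Inverting to q(p) form: qd = 628 − 4p; qs = 5p − 47.
Before the tax: set 628 − 4p = 5p − 47 → p* = $75, q* = 328.
With the tax collected from buyers, demand (in seller-price terms) shifts: qd = 628 − 4(p + 27).
New equilibrium: buyers pay $90, suppliers receive $63, q = 268. (Wedge: pb − ps = 27.)
Per-bottle burden: buyers $15, suppliers $12.
Buyers take the larger share because demand is less price-elastic here (demand slope 4 vs supply slope 5).

Buyers bear the larger share: $15 per bottle.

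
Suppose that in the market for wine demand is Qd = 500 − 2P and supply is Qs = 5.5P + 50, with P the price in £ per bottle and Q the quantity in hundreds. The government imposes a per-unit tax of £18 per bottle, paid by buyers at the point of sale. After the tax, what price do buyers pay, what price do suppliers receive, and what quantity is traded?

Buyers pay £73.2; suppliers receive £55.2; quantity = 353.6.

Before the tax: set 500 − 2P = 5.5P + 50 → P* = £60, Q* = 380.
With the tax collected from buyers, demand (in seller-price terms) shifts: Qd = 500 − 2(P + 18).
Solving gives Q = 353.6 with buyers paying £73.2 and suppliers receiving £55.2 (the £18 wedge).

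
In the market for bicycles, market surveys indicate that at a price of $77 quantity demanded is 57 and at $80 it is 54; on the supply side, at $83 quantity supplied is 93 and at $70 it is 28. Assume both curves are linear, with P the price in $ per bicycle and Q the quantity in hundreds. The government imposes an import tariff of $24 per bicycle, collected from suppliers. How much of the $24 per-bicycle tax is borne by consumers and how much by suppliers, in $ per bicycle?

Demand slope: (54 − 57)/(80 − 77) = -1, so Qd = 134 − P.
Supply slope: (28 − 93)/(70 − 83) = 5, so Qs = 5P − 322.
Without the tax, 134 − P = 5P − 322 gives 6P = 456, so P* = $76 and Q* = 58.
With the tax collected from suppliers, supply shifts: Qs = 5(P − 24) − 322.
Solving gives Q = 38 with consumers paying $96 and suppliers receiving $72 (the $24 wedge).
Burden on consumers: $20; on suppliers: $4. (They sum to $24.)
The less price-elastic side of the market bears the larger share of a per-unit tax.

Consumers bear $20 per bicycle; suppliers bear $4 per bicycle.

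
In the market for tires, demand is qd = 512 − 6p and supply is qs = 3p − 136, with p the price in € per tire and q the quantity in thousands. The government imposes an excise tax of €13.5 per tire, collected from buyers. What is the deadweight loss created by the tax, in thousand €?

Deadweight loss = €182.25 thousand.

Without the tax, 512 − 6p = 3p − 136 gives 9p = 648, so p* = €72 and q* = 80.
With the tax collected from buyers, demand (in seller-price terms) shifts: qd = 512 − 6(p + 13.5).
Solving gives q = 53 with buyers paying €76.5 and suppliers receiving €63 (the €13.5 wedge).
Quantity falls by |ΔQ| = |80 − 53| = 27.
DWL = ½ · t · |ΔQ| = ½ · 13.5 · 27 = €182.25.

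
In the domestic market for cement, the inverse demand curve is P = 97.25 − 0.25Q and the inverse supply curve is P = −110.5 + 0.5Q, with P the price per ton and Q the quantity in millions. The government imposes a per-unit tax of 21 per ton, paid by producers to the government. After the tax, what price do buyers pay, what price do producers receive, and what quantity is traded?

Inverting to Q(P) form: Qd = 389 − 4P; Qs = 2P + 221.
Before the tax: set 389 − 4P = 2P + 221 → P* = 28, Q* = 277.
With the tax collected from producers, supply shifts: Qs = 2(P − 21) + 221.
Solving gives Q = 249 with buyers paying 35 and producers receiving 14 (the 21 wedge).

Buyers pay 35; producers receive 14; quantity = 249.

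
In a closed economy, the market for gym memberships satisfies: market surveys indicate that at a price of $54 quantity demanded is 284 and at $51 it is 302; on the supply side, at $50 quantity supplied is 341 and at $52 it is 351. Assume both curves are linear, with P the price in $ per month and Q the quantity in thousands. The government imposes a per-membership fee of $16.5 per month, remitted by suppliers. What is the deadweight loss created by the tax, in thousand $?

Demand slope: (302 − 284)/(51 − 54) = -6, so Qd = 608 − 6P.
Supply slope: (351 − 341)/(52 − 50) = 5, so Qs = 5P + 91.
Before the tax: set 608 − 6P = 5P + 91 → P* = $47, Q* = 326.
With the tax collected from suppliers, supply shifts: Qs = 5(P − 16.5) + 91.
Solving gives Q = 281 with buyers paying $54.5 and suppliers receiving $38 (the $16.5 wedge).
Quantity falls by |ΔQ| = |326 − 281| = 45.
DWL = ½ · t · |ΔQ| = ½ · 16.5 · 45 = $371.25.

Deadweight loss = $371.25 thousand.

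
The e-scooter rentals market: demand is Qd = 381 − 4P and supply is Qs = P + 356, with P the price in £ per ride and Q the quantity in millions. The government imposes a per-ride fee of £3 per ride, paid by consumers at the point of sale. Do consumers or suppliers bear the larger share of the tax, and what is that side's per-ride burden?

Suppliers bear the larger share: £2.4 per ride.

Without the tax, 381 − 4P = P + 356 gives 5P = 25, so P* = £5 and Q* = 361.
With the tax collected from consumers, demand (in seller-price terms) shifts: Qd = 381 − 4(P + 3).
New equilibrium: consumers pay £5.6, suppliers receive £2.6, Q = 358.6. (Wedge: Pb − Ps = 3.)
Per-ride burden: consumers £0.6, suppliers £2.4.
Suppliers take the larger share because supply is less price-elastic here (demand slope 4 vs supply slope 1).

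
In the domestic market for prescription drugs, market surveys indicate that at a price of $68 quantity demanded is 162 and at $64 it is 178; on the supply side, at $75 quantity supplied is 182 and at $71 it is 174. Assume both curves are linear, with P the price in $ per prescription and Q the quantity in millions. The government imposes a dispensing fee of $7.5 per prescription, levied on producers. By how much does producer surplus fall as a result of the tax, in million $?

Producer surplus falls by $805 million.

Demand slope: (178 − 162)/(64 − 68) = -4, so Qd = 434 − 4P.
Supply slope: (174 − 182)/(71 − 75) = 2, so Qs = 2P + 32.
Without the tax, 434 − 4P = 2P + 32 gives 6P = 402, so P* = $67 and Q* = 166.
With the tax collected from producers, supply shifts: Qs = 2(P − 7.5) + 32.
New equilibrium: consumers pay $69.5, producers receive $62, Q = 156. (Wedge: Pb − Ps = 7.5.)
ΔPS is the trapezoid between Q = 156 and Q = 166 of height $5: ½ · (166 + 156) · 5 = $805.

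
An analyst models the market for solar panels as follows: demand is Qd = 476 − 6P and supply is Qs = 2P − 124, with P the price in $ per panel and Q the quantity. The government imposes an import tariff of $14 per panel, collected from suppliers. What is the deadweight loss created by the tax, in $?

Without the tax, 476 − 6P = 2P − 124 gives 8P = 600, so P* = $75 and Q* = 26.
With the tax collected from suppliers, supply shifts: Qs = 2(P − 14) − 124.
Solving gives Q = 5 with buyers paying $78.5 and suppliers receiving $64.5 (the $14 wedge).
Quantity falls by |ΔQ| = |26 − 5| = 21.
DWL = ½ · t · |ΔQ| = ½ · 14 · 21 = $147.

Deadweight loss = $147.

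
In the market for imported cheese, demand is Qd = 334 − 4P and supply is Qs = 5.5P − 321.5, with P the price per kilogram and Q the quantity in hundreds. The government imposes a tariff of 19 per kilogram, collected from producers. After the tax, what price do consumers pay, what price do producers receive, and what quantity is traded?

Before the tax: set 334 − 4P = 5.5P − 321.5 → P* = 69, Q* = 58.
With the tax collected from producers, supply shifts: Qs = 5.5(P − 19) − 321.5.
Solving gives Q = 14 with consumers paying 80 and producers receiving 61 (the 19 wedge).
The less price-elastic side of the market bears the larger share of a per-unit tax.

Consumers pay 80; producers receive 61; quantity = 14.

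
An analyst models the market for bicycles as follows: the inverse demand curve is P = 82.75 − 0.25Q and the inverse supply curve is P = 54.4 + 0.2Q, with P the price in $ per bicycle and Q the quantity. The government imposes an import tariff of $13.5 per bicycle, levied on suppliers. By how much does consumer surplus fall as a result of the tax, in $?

Rewrite in direct form: Qd = 331 − 4P and Qs = 5P − 272.
Without the tax, 331 − 4P = 5P − 272 gives 9P = 603, so P* = $67 and Q* = 63.
With the tax collected from suppliers, supply shifts: Qs = 5(P − 13.5) − 272.
Solving gives Q = 33 with buyers paying $74.5 and suppliers receiving $61 (the $13.5 wedge).
ΔCS is the trapezoid between Q = 33 and Q = 63 of height $7.5: ½ · (63 + 33) · 7.5 = $360.

Consumer surplus falls by $360.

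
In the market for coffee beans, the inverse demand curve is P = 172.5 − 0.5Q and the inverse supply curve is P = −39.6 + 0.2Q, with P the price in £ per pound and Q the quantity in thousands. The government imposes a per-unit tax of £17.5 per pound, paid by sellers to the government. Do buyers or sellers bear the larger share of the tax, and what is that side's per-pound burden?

Inverting to Q(P) form: Qd = 345 − 2P; Qs = 5P + 198.
Before the tax: set 345 − 2P = 5P + 198 → P* = £21, Q* = 303.
With the tax collected from sellers, supply shifts: Qs = 5(P − 17.5) + 198.
New equilibrium: buyers pay £33.5, sellers receive £16, Q = 278. (Wedge: Pb − Ps = 17.5.)
Per-pound burden: buyers £12.5, sellers £5.
Buyers take the larger share because demand is less price-elastic here (demand slope 2 vs supply slope 5).
The less price-elastic side of the market bears the larger share of a per-unit tax.

Buyers bear the larger share: £12.5 per pound.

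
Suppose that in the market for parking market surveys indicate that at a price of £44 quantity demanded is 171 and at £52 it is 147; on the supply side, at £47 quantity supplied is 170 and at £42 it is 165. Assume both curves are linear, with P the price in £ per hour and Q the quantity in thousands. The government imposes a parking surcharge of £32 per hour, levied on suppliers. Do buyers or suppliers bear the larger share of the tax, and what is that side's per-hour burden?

Demand slope: (147 − 171)/(52 − 44) = -3, so Qd = 303 − 3P.
Supply slope: (165 − 170)/(42 − 47) = 1, so Qs = P + 123.
Before the tax: set 303 − 3P = P + 123 → P* = £45, Q* = 168.
With the tax collected from suppliers, supply shifts: Qs = (P − 32) + 123.
Solving gives Q = 144 with buyers paying £53 and suppliers receiving £21 (the £32 wedge).
Per-hour burden: buyers £8, suppliers £24.
Suppliers take the larger share because supply is less price-elastic here (demand slope 3 vs supply slope 1).

Suppliers bear the larger share: £24 per hour.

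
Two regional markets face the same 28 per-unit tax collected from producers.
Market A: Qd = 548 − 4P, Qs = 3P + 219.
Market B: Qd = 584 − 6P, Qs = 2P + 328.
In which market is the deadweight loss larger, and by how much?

Market A: pre-tax P* = 47, Q* = 360; post-tax Q = 312; deadweight loss = 672.
Market B: pre-tax P* = 32, Q* = 392; post-tax Q = 350; deadweight loss = 588.
Difference: 672 vs 588 → market A is larger by 84.

Market A, by 84.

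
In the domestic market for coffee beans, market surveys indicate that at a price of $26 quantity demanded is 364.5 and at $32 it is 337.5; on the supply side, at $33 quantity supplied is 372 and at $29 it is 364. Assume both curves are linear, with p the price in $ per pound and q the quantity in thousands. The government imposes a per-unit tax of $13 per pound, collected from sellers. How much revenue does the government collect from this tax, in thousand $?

Demand slope: (337.5 − 364.5)/(32 − 26) = -4.5, so qd = 481.5 − 4.5p.
Supply slope: (364 − 372)/(29 − 33) = 2, so qs = 2p + 306.
Before the tax: set 481.5 − 4.5p = 2p + 306 → p* = $27, q* = 360.
With the tax collected from sellers, supply shifts: qs = 2(p − 13) + 306.
Solving gives q = 342 with consumers paying $31 and sellers receiving $18 (the $13 wedge).
Revenue = t · Q = 13 · 342 = $4446.

Tax revenue = $4446 thousand.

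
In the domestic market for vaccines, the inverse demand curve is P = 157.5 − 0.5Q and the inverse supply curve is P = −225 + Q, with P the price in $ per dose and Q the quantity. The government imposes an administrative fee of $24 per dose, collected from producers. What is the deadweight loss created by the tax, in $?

Rewrite in direct form: Qd = 315 − 2P and Qs = P + 225.
Without the tax, 315 − 2P = P + 225 gives 3P = 90, so P* = $30 and Q* = 255.
With the tax collected from producers, supply shifts: Qs = (P − 24) + 225.
New equilibrium: buyers pay $38, producers receive $14, Q = 239. (Wedge: Pb − Ps = 24.)
Quantity falls by |ΔQ| = |255 − 239| = 16.
DWL = ½ · t · |ΔQ| = ½ · 24 · 16 = $192.

Deadweight loss = $192.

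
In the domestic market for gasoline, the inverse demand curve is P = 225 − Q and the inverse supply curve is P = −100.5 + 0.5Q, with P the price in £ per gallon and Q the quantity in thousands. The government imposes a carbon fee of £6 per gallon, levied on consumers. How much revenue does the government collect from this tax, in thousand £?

Rewrite in direct form: Qd = 225 − P and Qs = 2P + 201.
Without the tax, 225 − P = 2P + 201 gives 3P = 24, so P* = £8 and Q* = 217.
With the tax collected from consumers, demand (in seller-price terms) shifts: Qd = 225 − (P + 6).
Solving gives Q = 213 with consumers paying £12 and sellers receiving £6 (the £6 wedge).
Revenue = t · Q = 6 · 213 = £1278.

Tax revenue = £1278 thousand.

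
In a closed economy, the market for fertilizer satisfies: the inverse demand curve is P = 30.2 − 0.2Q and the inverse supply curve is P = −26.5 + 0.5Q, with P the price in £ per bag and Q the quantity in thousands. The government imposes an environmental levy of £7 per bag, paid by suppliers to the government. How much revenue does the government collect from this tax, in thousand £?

Tax revenue = £497 thousand.

Rewrite in direct form: Qd = 151 − 5P and Qs = 2P + 53.
Before the tax: set 151 − 5P = 2P + 53 → P* = £14, Q* = 81.
With the tax collected from suppliers, supply shifts: Qs = 2(P − 7) + 53.
New equilibrium: buyers pay £16, suppliers receive £9, Q = 71. (Wedge: Pb − Ps = 7.)
Revenue = t · Q = 7 · 71 = £497.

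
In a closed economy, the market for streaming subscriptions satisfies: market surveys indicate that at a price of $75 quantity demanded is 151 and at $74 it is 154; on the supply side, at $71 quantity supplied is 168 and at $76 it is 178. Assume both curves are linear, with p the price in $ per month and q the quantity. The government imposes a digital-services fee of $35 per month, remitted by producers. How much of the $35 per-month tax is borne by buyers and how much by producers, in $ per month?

Buyers bear $14 per month; producers bear $21 per month.

Demand slope: (154 − 151)/(74 − 75) = -3, so qd = 376 − 3p.
Supply slope: (178 − 168)/(76 − 71) = 2, so qs = 2p + 26.
Before the tax: set 376 − 3p = 2p + 26 → p* = $70, q* = 166.
With the tax collected from producers, supply shifts: qs = 2(p − 35) + 26.
New equilibrium: buyers pay $84, producers receive $49, q = 124. (Wedge: pb − ps = 35.)
Burden on buyers: $14; on producers: $21. (They sum to $35.)
The less price-elastic side of the market bears the larger share of a per-unit tax.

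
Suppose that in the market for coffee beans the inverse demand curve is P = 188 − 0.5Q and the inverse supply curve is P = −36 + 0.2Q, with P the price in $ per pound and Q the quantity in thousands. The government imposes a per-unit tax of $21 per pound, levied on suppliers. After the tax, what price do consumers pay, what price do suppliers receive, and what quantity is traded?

Rewrite in direct form: Qd = 376 − 2P and Qs = 5P + 180.
Without the tax, 376 − 2P = 5P + 180 gives 7P = 196, so P* = $28 and Q* = 320.
With the tax collected from suppliers, supply shifts: Qs = 5(P − 21) + 180.
Solving gives Q = 290 with consumers paying $43 and suppliers receiving $22 (the $21 wedge).
The less price-elastic side of the market bears the larger share of a per-unit tax.

Consumers pay $43; suppliers receive $22; quantity = 290.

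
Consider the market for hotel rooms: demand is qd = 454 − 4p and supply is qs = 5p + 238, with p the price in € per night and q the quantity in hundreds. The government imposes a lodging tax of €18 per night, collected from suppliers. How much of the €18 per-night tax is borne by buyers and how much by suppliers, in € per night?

Without the tax, 454 − 4p = 5p + 238 gives 9p = 216, so p* = €24 and q* = 358.
With the tax collected from suppliers, supply shifts: qs = 5(p − 18) + 238.
Solving gives q = 318 with buyers paying €34 and suppliers receiving €16 (the €18 wedge).
Burden on buyers: €10; on suppliers: €8. (They sum to €18.)

Buyers bear €10 per night; suppliers bear €8 per night.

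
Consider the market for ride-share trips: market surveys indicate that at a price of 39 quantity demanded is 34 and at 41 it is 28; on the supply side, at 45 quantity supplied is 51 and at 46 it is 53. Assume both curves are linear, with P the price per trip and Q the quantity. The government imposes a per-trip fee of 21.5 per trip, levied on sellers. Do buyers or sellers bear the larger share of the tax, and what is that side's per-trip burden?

Demand slope: (28 − 34)/(41 − 39) = -3, so Qd = 151 − 3P.
Supply slope: (53 − 51)/(46 − 45) = 2, so Qs = 2P − 39.
Without the tax, 151 − 3P = 2P − 39 gives 5P = 190, so P* = 38 and Q* = 37.
With the tax collected from sellers, supply shifts: Qs = 2(P − 21.5) − 39.
Solving gives Q = 11.2 with buyers paying 46.6 and sellers receiving 25.1 (the 21.5 wedge).
Per-trip burden: buyers 8.6, sellers 12.9.
Sellers take the larger share because supply is less price-elastic here (demand slope 3 vs supply slope 2).

Sellers bear the larger share: 12.9 per trip.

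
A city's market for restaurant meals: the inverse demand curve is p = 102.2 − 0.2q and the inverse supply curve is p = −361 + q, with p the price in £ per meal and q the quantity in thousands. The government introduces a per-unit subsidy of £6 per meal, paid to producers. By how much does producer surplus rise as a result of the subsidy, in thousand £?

Inverting to q(p) form: qd = 511 − 5p; qs = p + 361.
Without the subsidy, 511 − 5p = p + 361 gives 6p = 150, so p* = £25 and q* = 386.
With a per-unit subsidy paid to producers, each receives p + 6 per unit sold, so supply becomes qs = (p + 6) + 361.
New equilibrium: consumers pay £24, producers receive £30, q = 391. (Wedge: pb − ps = −6.)
ΔPS is the trapezoid between Q = 391 and Q = 386 of height £5: ½ · (386 + 391) · 5 = £1942.5.

Producer surplus rises by £1942.5 thousand.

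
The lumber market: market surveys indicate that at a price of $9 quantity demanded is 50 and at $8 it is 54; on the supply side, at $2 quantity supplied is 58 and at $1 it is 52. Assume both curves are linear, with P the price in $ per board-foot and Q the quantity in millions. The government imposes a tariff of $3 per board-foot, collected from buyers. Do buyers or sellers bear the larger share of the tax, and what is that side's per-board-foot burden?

Buyers bear the larger share: $1.8 per board-foot.

Demand slope: (54 − 50)/(8 − 9) = -4, so Qd = 86 − 4P.
Supply slope: (52 − 58)/(1 − 2) = 6, so Qs = 6P + 46.
Without the tax, 86 − 4P = 6P + 46 gives 10P = 40, so P* = $4 and Q* = 70.
With the tax collected from buyers, demand (in seller-price terms) shifts: Qd = 86 − 4(P + 3).
New equilibrium: buyers pay $5.8, sellers receive $2.8, Q = 62.8. (Wedge: Pb − Ps = 3.)
Per-board-foot burden: buyers $1.8, sellers $1.2.
Buyers take the larger share because demand is less price-elastic here (demand slope 4 vs supply slope 6).
The less price-elastic side of the market bears the larger share of a per-unit tax.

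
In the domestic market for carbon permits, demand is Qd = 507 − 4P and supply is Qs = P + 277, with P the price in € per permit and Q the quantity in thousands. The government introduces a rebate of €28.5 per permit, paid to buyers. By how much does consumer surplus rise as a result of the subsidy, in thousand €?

Without the subsidy, 507 − 4P = P + 277 gives 5P = 230, so P* = €46 and Q* = 323.
With a per-unit subsidy paid to buyers, each effectively pays P − 28.5, so demand becomes Qd = 507 − 4(P − 28.5).
New equilibrium: buyers pay €40.3, suppliers receive €68.8, Q = 345.8. (Wedge: Pb − Ps = −28.5.)
ΔCS is the trapezoid between Q = 345.8 and Q = 323 of height €5.7: ½ · (323 + 345.8) · 5.7 = €1906.08.

Consumer surplus rises by €1906.08 thousand.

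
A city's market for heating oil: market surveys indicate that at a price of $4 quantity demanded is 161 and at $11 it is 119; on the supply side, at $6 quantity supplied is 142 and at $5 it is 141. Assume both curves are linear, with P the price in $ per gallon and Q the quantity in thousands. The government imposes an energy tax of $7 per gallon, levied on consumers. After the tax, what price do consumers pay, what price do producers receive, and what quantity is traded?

Demand slope: (119 − 161)/(11 − 4) = -6, so Qd = 185 − 6P.
Supply slope: (141 − 142)/(5 − 6) = 1, so Qs = P + 136.
Without the tax, 185 − 6P = P + 136 gives 7P = 49, so P* = $7 and Q* = 143.
With the tax collected from consumers, demand (in seller-price terms) shifts: Qd = 185 − 6(P + 7).
Solving gives Q = 137 with consumers paying $8 and producers receiving $1 (the $7 wedge).

Consumers pay $8; producers receive $1; quantity = 137.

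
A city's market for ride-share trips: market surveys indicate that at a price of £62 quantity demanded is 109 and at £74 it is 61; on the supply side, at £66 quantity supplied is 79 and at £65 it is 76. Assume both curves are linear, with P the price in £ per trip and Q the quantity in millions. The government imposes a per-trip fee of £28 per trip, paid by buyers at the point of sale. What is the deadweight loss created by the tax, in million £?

Deadweight loss = £672 million.

Demand slope: (61 − 109)/(74 − 62) = -4, so Qd = 357 − 4P.
Supply slope: (76 − 79)/(65 − 66) = 3, so Qs = 3P − 119.
Before the tax: set 357 − 4P = 3P − 119 → P* = £68, Q* = 85.
With the tax collected from buyers, demand (in seller-price terms) shifts: Qd = 357 − 4(P + 28).
New equilibrium: buyers pay £80, sellers receive £52, Q = 37. (Wedge: Pb − Ps = 28.)
Quantity falls by |ΔQ| = |85 − 37| = 48.
DWL = ½ · t · |ΔQ| = ½ · 28 · 48 = £672.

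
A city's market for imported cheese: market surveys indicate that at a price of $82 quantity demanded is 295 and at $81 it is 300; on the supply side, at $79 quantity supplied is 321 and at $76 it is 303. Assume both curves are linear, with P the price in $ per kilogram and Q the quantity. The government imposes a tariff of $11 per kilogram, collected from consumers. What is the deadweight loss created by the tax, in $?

Deadweight loss = $165.

Demand slope: (300 − 295)/(81 − 82) = -5, so Qd = 705 − 5P.
Supply slope: (303 − 321)/(76 − 79) = 6, so Qs = 6P − 153.
Before the tax: set 705 − 5P = 6P − 153 → P* = $78, Q* = 315.
With the tax collected from consumers, demand (in seller-price terms) shifts: Qd = 705 − 5(P + 11).
New equilibrium: consumers pay $84, suppliers receive $73, Q = 285. (Wedge: Pb − Ps = 11.)
Quantity falls by |ΔQ| = |315 − 285| = 30.
DWL = ½ · t · |ΔQ| = ½ · 11 · 30 = $165.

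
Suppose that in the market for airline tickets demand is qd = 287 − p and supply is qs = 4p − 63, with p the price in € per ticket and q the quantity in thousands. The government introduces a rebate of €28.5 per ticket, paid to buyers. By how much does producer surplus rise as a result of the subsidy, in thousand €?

Without the subsidy, 287 − p = 4p − 63 gives 5p = 350, so p* = €70 and q* = 217.
With a per-unit subsidy paid to buyers, each effectively pays p − 28.5, so demand becomes qd = 287 − (p − 28.5).
New equilibrium: buyers pay €47.2, sellers receive €75.7, q = 239.8. (Wedge: pb − ps = −28.5.)
ΔPS is the trapezoid between Q = 239.8 and Q = 217 of height €5.7: ½ · (217 + 239.8) · 5.7 = €1301.88.

Producer surplus rises by €1301.88 thousand.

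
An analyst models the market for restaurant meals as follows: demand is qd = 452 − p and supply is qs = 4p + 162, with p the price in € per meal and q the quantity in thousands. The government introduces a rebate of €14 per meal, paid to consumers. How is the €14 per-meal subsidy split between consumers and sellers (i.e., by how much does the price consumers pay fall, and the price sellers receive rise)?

Consumers gain €11.2 per meal; sellers gain €2.8 per meal.

Before the subsidy: set 452 − p = 4p + 162 → p* = €58, q* = 394.
With a per-unit subsidy paid to consumers, each effectively pays p − 14, so demand becomes qd = 452 − (p − 14).
New equilibrium: consumers pay €46.8, sellers receive €60.8, q = 405.2. (Wedge: pb − ps = −14.)
Gain to consumers: €11.2; to sellers: €2.8. (They sum to €14.)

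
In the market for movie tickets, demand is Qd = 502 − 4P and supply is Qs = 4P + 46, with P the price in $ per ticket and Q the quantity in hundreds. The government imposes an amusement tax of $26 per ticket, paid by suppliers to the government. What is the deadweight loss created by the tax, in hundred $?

Deadweight loss = $676 hundred.

Before the tax: set 502 − 4P = 4P + 46 → P* = $57, Q* = 274.
With the tax collected from suppliers, supply shifts: Qs = 4(P − 26) + 46.
New equilibrium: buyers pay $70, suppliers receive $44, Q = 222. (Wedge: Pb − Ps = 26.)
Quantity falls by |ΔQ| = |274 − 222| = 52.
DWL = ½ · t · |ΔQ| = ½ · 26 · 52 = $676.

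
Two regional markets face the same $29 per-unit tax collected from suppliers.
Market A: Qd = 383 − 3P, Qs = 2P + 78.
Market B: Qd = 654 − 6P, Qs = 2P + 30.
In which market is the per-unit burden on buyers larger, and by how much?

Market A, by $4.35.

Market A: pre-tax P* = $61, Q* = 200; post-tax Q = 165.2; per-unit burden on buyers = $11.6.
Market B: pre-tax P* = $78, Q* = 186; post-tax Q = 142.5; per-unit burden on buyers = $7.25.
Difference: $11.6 vs $7.25 → market A is larger by $4.35.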